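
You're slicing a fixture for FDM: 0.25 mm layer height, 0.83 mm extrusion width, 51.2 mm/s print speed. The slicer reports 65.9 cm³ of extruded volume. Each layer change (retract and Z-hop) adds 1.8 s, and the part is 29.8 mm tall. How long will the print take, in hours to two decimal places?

Extrusion cross-section = 0.25 × 0.83 = 0.2075 mm².
Total extruded path = 65900/0.2075 = 317590.4 mm.
Time extruding: 317590.4 / 51.2 → 6202.9 s.
Number of layers: 29.8 / 0.25 → 120 (rounded up).
Z-hop total: 120 × 1.8 → 216 s.
Altogether 6202.9 + 216 = 6418.9 s, i.e. 1.78 hours.

1.78 hours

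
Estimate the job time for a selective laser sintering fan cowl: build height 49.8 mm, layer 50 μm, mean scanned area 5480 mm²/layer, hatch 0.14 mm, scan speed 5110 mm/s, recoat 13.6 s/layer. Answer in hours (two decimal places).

Number of layers: 49.8 / 0.05 → 996 (rounded up).
Per-layer scan distance = 5480 / 0.14, so 39142.9 mm.
Laser time per layer: 39142.9 / 5110 → 7.6601 s.
Time per layer: 7.6601 + 13.6 → 21.2601 s.
Total: 996 × 21.2601 s = 21175.0596 s → 5.88 hours.

5.88 hours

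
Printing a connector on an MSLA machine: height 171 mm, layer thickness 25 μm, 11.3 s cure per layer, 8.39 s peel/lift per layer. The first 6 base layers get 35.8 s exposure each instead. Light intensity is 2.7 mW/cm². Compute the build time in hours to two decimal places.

37.45 hours

Number of layers: 171 / 0.025 → 6840 (rounded up).
Base layers = 6 × (35.8 + 8.39) = 265.14 s.
Remaining layers = 6834 × (11.3 + 8.39) = 134561.46 s.
Sum: 265.14 + 134561.46 = 134826.6 s → 37.45 hours.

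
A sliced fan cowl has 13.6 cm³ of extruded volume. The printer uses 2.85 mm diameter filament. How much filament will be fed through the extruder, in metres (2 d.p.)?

2.13 m

Filament cross-section = π × (2.85/2)² = 6.3794 mm².
Length = 13.6 cm³ / 6.3794 mm² = 13600 / 6.3794 = 2131.86 mm = 2.13 m.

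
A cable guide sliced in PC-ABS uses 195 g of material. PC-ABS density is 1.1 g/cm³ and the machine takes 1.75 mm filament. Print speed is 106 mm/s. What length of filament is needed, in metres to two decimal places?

Volume = 195 g / 1.1 g·cm⁻³ = 177.2727 cm³ = 177272.7 mm³.
Filament cross-section = π × (1.75/2)² = 2.4053 mm².
Length = 177272.7 / 2.4053 = 73700.87 mm = 73.70 m.

73.70 m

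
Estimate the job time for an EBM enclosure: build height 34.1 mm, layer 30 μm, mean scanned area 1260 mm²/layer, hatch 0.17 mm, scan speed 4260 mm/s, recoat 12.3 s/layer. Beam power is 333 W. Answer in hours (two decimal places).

Number of layers: 34.1 / 0.03 → 1137 (rounded up).
Per-layer scan distance = 1260 / 0.17 = 7411.8 mm.
Scan time per layer = 7411.8 / 4260 = 1.7399 s.
Time per layer: 1.7399 + 12.3 → 14.0399 s.
Total: 1137 × 14.0399 s = 15963.3663 s → 4.43 hours.

4.43 hours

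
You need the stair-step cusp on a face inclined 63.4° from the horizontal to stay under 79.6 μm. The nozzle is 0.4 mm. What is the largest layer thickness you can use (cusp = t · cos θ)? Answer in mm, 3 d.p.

0.178 mm

cos(63.4°) = 0.4478; t_max = 0.0796/0.4478 = 0.178 mm.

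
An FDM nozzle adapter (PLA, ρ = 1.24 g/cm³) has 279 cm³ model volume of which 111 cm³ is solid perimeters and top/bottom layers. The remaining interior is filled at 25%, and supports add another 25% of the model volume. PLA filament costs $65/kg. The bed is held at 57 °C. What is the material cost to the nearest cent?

Volume inside the shell = 279 − 111, so 168 cm³.
Deposited infill = 0.25 × 168, so 42 cm³.
Support = 0.25 × 279 = 69.75 cm³.
Total extruded: 111 + 42 + 69.75 → 222.75 cm³.
Mass = 222.75 × 1.24 = 276.21 g.
At $65/kg: 276.21/1000 × 65 = $17.95.

$17.95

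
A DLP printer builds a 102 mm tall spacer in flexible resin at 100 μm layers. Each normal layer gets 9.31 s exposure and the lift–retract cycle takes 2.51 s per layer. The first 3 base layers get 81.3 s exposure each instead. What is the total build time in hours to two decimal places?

3.41 hours

Number of layers: 102 / 0.1 → 1020 (rounded up).
Base layers = 3 × (81.3 + 2.51), so 251.43 s.
Regular layers = 1017 × (9.31 + 2.51), so 12020.94 s.
Sum: 251.43 + 12020.94 = 12272.37 s → 3.41 hours.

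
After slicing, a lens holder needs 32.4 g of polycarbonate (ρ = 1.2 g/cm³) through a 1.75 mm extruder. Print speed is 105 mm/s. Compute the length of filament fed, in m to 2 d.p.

Extruded volume: 32.4/1.2 = 27 cm³ (27000 mm³).
Cross-section of 1.75 mm filament: π·(1.75/2)² = 2.4053 mm².
L = V/A = 27000/2.4053 = 11225.21 mm → 11.23 m.

11.23 m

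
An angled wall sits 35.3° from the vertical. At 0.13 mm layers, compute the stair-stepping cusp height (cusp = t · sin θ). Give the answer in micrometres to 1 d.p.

75.1 μm

h_c = t·sin θ = 0.13 × 0.5779 = 0.075127 mm (75.1 μm).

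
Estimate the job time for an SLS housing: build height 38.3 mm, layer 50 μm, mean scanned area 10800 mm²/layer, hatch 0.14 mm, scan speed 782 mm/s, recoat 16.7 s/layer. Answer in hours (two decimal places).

Layers = ⌈38.3/0.05⌉ = 766.
Scan path per layer = 10800 / 0.14 = 77142.9 mm.
Scan time per layer = 77142.9 / 782, so 98.6482 s.
Time per layer: 98.6482 + 16.7 → 115.3482 s.
Total: 766 × 115.3482 s = 88356.7212 s → 24.54 hours.

24.54 hours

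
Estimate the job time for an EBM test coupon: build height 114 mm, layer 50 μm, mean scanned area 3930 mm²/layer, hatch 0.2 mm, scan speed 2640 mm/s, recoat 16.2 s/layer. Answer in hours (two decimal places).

14.97 hours

Layer count = ceil(114 / 0.05) = 2280.
Scan path per layer: 3930 / 0.2 → 19650 mm.
Per-layer scan time = 19650 / 2640, so 7.4432 s.
Per-layer time: 7.4432 + 16.2 → 23.6432 s.
Build time = 2280 × 23.6432 = 53906.496 s = 14.97 hours.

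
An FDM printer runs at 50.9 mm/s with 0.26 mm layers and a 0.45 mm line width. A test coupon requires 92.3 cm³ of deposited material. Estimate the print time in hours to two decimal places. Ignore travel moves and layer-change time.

4.31 hours

Bead cross-section: 0.26 × 0.45 → 0.117 mm².
Path length: 92300 mm³ / 0.117 mm² → 788888.9 mm.
Time extruding = 788888.9 / 50.9, so 15498.8 s.
That's 15498.8 s → 4.31 hours.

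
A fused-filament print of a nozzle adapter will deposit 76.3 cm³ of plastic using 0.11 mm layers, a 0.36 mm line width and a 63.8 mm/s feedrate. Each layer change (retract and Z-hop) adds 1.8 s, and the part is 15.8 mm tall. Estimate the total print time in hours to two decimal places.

8.46 hours

Bead cross-section = 0.11 × 0.36 = 0.0396 mm².
Toolpath length = 76.3 cm³ / 0.0396 mm² = 76300 / 0.0396 = 1926767.7 mm.
Extrusion time: 1926767.7 / 63.8 → 30200.1 s.
Layer count = ceil(15.8 / 0.11) = 144.
Layer-change overhead = 144 × 1.8, so 259.2 s.
Altogether 30200.1 + 259.2 = 30459.3 s, i.e. 8.46 hours.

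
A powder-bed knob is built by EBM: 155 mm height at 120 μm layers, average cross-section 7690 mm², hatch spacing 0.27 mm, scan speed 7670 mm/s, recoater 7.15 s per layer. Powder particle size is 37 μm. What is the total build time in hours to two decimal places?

Number of layers: 155 / 0.12 → 1292 (rounded up).
Hatch length per layer: 7690 / 0.27 → 28481.5 mm.
Scan time per layer: 28481.5 / 7670 → 3.7134 s.
Layer cycle = 3.7134 + 7.15, so 10.8634 s.
1292 layers × 10.8634 s/layer = 14035.5128 s, i.e. 3.90 hours.

3.90 hours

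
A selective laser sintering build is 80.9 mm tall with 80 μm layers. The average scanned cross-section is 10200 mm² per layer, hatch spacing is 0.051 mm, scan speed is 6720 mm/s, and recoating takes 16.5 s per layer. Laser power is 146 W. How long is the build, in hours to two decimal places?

Layers = ⌈80.9/0.08⌉ = 1012.
Scan path per layer = 10200 / 0.051 = 200000 mm.
Per-layer scan time: 200000 / 6720 → 29.7619 s.
Layer cycle = 29.7619 + 16.5, so 46.2619 s.
Build time = 1012 × 46.2619 = 46817.0428 s = 13.00 hours.

13.00 hours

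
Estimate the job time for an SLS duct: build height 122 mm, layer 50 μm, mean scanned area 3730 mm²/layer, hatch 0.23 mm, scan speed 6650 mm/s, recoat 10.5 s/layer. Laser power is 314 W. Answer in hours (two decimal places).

8.77 hours

Layers = ⌈122/0.05⌉ = 2440.
Scan path per layer = 3730 / 0.23, so 16217.4 mm.
Per-layer scan time = 16217.4 / 6650 = 2.4387 s.
Layer cycle = 2.4387 + 10.5, so 12.9387 s.
2440 layers × 12.9387 s/layer = 31570.428 s, i.e. 8.77 hours.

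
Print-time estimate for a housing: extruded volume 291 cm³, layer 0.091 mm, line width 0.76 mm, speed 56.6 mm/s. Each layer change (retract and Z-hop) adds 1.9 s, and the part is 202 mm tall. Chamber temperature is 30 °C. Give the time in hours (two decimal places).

Line area: 0.091 × 0.76 → 0.06916 mm².
Toolpath length = 291 cm³ / 0.06916 mm² = 291000 / 0.06916 = 4207634.5 mm.
Print-move time = 4207634.5 / 56.6, so 74339.8 s.
Layers = ⌈202/0.091⌉ = 2220.
Non-print overhead = 2220 × 1.9, so 4218 s.
Altogether 74339.8 + 4218 = 78557.8 s, i.e. 21.82 hours.

21.82 hours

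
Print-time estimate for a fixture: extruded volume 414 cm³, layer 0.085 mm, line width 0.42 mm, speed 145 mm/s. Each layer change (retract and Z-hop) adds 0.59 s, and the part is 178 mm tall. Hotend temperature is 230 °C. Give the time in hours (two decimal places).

Bead cross-section = 0.085 × 0.42, so 0.0357 mm².
Path length: 414000 mm³ / 0.0357 mm² → 11596638.7 mm.
Print-move time = 11596638.7 / 145, so 79976.8 s.
Layers = ⌈178/0.085⌉ = 2095.
Z-hop total = 2095 × 0.59 = 1236.05 s.
Total = 79976.8 + 1236.05 = 81212.85 s = 22.56 hours.

22.56 hours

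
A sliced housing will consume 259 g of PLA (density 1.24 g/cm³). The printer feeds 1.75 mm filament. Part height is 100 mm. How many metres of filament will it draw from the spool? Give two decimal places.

Volume = 259 g / 1.24 g·cm⁻³ = 208.871 cm³ = 208871 mm³.
Cross-section of 1.75 mm filament: π·(1.75/2)² = 2.4053 mm².
L = V/A = 208871/2.4053 = 86837.82 mm → 86.84 m.

86.84 m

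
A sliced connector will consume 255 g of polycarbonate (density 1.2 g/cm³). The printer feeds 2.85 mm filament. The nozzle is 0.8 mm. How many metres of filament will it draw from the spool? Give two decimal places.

Extruded volume: 255/1.2 = 212.5 cm³ (212500 mm³).
A = π r² = π × 1.425² = 6.3794 mm².
L = V/A = 212500/6.3794 = 33310.34 mm → 33.31 m.

33.31 m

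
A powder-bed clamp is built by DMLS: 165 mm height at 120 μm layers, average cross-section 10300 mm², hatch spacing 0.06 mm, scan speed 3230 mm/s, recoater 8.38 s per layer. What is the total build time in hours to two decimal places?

23.50 hours

Layers = ⌈165/0.12⌉ = 1375.
Scan path per layer = 10300 / 0.06 = 171666.7 mm.
Per-layer scan time: 171666.7 / 3230 → 53.1476 s.
Layer cycle = 53.1476 + 8.38 = 61.5276 s.
1375 layers × 61.5276 s/layer = 84600.45 s, i.e. 23.50 hours.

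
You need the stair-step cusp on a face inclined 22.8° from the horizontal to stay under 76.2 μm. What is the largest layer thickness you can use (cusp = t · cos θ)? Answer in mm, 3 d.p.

0.083 mm

t = h_c / cos θ = 0.0762 / 0.9219 = 0.083 mm.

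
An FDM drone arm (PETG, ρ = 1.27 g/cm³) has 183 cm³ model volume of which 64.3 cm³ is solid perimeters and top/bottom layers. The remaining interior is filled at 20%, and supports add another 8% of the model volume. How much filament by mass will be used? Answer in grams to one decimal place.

Interior volume = 183 − 64.3 = 118.7 cm³.
Infill volume: 0.20 × 118.7 → 23.74 cm³.
Support = 0.08 × 183, so 14.64 cm³.
Total printed volume = 64.3 + 23.74 + 14.64 = 102.68 cm³.
Mass = 102.68 × 1.27 = 130.4036 g.

130.4 g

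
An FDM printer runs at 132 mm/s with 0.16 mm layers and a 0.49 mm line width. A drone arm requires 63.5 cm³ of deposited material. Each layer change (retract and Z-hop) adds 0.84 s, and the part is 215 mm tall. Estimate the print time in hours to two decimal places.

2.02 hours

Line area: 0.16 × 0.49 → 0.0784 mm².
Total extruded path = 63500/0.0784 = 809949 mm.
Time extruding = 809949 / 132 = 6136 s.
Number of layers: 215 / 0.16 → 1344 (rounded up).
Layer-change overhead = 1344 × 0.84, so 1128.96 s.
Altogether 6136 + 1128.96 = 7264.96 s, i.e. 2.02 hours.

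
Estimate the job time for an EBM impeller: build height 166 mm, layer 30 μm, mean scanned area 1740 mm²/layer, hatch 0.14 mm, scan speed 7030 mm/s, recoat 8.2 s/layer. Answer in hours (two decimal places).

15.32 hours

Number of layers: 166 / 0.03 → 5534 (rounded up).
Per-layer scan distance = 1740 / 0.14, so 12428.6 mm.
Scan time per layer: 12428.6 / 7030 → 1.7679 s.
Time per layer = 1.7679 + 8.2 = 9.9679 s.
Total: 5534 × 9.9679 s = 55162.3586 s → 15.32 hours.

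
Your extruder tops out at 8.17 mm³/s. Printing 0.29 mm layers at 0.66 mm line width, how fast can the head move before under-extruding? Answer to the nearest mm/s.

A: 0.29 × 0.66 → 0.1914 mm².
Max speed = 8.17 / 0.1914 = 42.69 ≈ 43 mm/s.

43 mm/s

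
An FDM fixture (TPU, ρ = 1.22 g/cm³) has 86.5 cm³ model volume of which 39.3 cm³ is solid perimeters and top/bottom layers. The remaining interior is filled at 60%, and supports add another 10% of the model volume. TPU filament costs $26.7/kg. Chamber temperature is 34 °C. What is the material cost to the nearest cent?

Interior volume: 86.5 − 39.3 → 47.2 cm³.
Deposited infill: 0.60 × 47.2 → 28.32 cm³.
Support = 0.10 × 86.5 = 8.65 cm³.
Total extruded = 39.3 + 28.32 + 8.65 = 76.27 cm³.
Mass = 76.27 × 1.22 = 93.0494 g.
At $26.7/kg: 93.0494/1000 × 26.7 = $2.48.

$2.48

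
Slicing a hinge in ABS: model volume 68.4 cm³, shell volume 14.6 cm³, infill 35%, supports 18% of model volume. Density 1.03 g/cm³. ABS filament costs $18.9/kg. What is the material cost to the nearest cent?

Volume inside the shell = 68.4 − 14.6 = 53.8 cm³.
Deposited infill = 0.35 × 53.8 = 18.83 cm³.
Support: 0.18 × 68.4 → 12.312 cm³.
Total printed volume: 14.6 + 18.83 + 12.312 → 45.742 cm³.
Mass: 45.742 × 1.03 → 47.11426 g.
Cost = 47.11426 g / 1000 × $18.9/kg = $0.89.

$0.89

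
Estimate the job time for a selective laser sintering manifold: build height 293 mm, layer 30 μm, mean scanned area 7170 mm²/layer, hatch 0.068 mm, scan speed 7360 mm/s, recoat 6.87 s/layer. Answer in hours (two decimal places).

57.51 hours

Layers = ⌈293/0.03⌉ = 9767.
Per-layer scan distance: 7170 / 0.068 → 105441.2 mm.
Per-layer scan time = 105441.2 / 7360, so 14.3263 s.
Layer cycle: 14.3263 + 6.87 → 21.1963 s.
9767 layers × 21.1963 s/layer = 207024.2621 s, i.e. 57.51 hours.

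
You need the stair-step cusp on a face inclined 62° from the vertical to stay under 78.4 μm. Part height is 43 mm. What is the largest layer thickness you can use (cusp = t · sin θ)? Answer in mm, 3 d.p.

0.089 mm

t = h_c / sin θ = 0.0784 / 0.8829 = 0.089 mm.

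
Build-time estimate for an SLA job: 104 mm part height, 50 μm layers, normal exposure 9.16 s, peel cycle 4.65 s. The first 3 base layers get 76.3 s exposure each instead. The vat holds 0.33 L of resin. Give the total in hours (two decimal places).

8.04 hours

Number of layers: 104 / 0.05 → 2080 (rounded up).
Base layers = 3 × (76.3 + 4.65), so 242.85 s.
Normal layers = 2077 × (9.16 + 4.65) = 28683.37 s.
Sum: 242.85 + 28683.37 = 28926.22 s → 8.04 hours.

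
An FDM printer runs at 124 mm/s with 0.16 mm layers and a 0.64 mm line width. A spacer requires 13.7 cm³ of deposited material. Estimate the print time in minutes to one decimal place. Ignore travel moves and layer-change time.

18.0 minutes

Line area = 0.16 × 0.64 = 0.1024 mm².
Toolpath length = 13.7 cm³ / 0.1024 mm² = 13700 / 0.1024 = 133789.1 mm.
Time extruding = 133789.1 / 124, so 1078.9 s.
That's 1078.9 s → 18.0 minutes.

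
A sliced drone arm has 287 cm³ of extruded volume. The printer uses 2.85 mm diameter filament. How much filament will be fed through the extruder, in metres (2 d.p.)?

Filament cross-section = π × (2.85/2)² = 6.3794 mm².
Length = 287 cm³ / 6.3794 mm² = 287000 / 6.3794 = 44988.56 mm = 44.99 m.

44.99 m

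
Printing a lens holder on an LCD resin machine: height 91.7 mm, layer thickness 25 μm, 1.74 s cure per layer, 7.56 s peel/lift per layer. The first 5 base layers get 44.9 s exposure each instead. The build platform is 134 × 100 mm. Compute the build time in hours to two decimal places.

9.54 hours

Layer count = ceil(91.7 / 0.025) = 3668.
Bottom layers = 5 × (44.9 + 7.56), so 262.3 s.
Normal layers = 3663 × (1.74 + 7.56), so 34065.9 s.
Sum: 262.3 + 34065.9 = 34328.2 s → 9.54 hours.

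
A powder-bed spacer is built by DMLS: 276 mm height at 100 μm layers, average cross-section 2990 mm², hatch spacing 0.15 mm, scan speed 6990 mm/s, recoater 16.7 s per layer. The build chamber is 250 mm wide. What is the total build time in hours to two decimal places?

Number of layers: 276 / 0.1 → 2760 (rounded up).
Per-layer scan distance = 2990 / 0.15, so 19933.3 mm.
Per-layer scan time: 19933.3 / 6990 → 2.8517 s.
Per-layer time = 2.8517 + 16.7, so 19.5517 s.
Total: 2760 × 19.5517 s = 53962.692 s → 14.99 hours.

14.99 hours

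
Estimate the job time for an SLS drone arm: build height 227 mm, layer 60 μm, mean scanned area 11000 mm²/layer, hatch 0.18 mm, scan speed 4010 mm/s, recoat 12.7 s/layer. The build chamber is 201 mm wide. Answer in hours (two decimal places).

29.37 hours

Layers = ⌈227/0.06⌉ = 3784.
Hatch length per layer = 11000 / 0.18, so 61111.1 mm.
Per-layer scan time = 61111.1 / 4010, so 15.2397 s.
Layer cycle: 15.2397 + 12.7 → 27.9397 s.
Total: 3784 × 27.9397 s = 105723.8248 s → 29.37 hours.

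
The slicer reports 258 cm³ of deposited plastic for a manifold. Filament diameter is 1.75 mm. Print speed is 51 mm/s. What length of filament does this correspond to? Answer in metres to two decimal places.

107.26 m

Cross-section of 1.75 mm filament: π·(1.75/2)² = 2.4053 mm².
Length = 258 cm³ / 2.4053 mm² = 258000 / 2.4053 = 107263.13 mm = 107.26 m.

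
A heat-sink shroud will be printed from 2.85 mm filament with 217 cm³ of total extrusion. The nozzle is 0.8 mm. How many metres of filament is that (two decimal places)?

A = π r² = π × 1.425² = 6.3794 mm².
Length = 217 cm³ / 6.3794 mm² = 217000 / 6.3794 = 34015.74 mm = 34.02 m.

34.02 m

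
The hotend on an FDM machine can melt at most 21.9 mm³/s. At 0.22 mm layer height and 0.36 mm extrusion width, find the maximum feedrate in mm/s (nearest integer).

Extrusion cross-section = 0.22 × 0.36, so 0.0792 mm².
v_max = Q/A = 21.9/0.0792 = 276.52 mm/s → 277 mm/s.

277 mm/s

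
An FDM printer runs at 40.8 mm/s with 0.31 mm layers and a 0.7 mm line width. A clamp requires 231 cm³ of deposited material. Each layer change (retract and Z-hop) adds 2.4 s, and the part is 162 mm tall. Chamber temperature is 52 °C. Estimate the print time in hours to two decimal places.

Extrusion cross-section = 0.31 × 0.7 = 0.217 mm².
Total extruded path = 231000/0.217 = 1064516.1 mm.
Extrusion time = 1064516.1 / 40.8, so 26091.1 s.
Number of layers: 162 / 0.31 → 523 (rounded up).
Z-hop total = 523 × 2.4 = 1255.2 s.
Total = 26091.1 + 1255.2 = 27346.3 s = 7.60 hours.

7.60 hours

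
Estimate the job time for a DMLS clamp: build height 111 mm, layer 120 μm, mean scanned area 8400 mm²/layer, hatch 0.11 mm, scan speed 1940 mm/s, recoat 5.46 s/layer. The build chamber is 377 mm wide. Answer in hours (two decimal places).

11.52 hours

Layer count = ceil(111 / 0.12) = 925.
Per-layer scan distance: 8400 / 0.11 → 76363.6 mm.
Per-layer scan time: 76363.6 / 1940 → 39.3627 s.
Layer cycle: 39.3627 + 5.46 → 44.8227 s.
Build time = 925 × 44.8227 = 41460.9975 s = 11.52 hours.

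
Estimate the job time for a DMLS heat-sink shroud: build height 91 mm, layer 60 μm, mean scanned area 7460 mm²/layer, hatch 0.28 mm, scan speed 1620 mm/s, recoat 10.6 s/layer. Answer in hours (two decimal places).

Layers = ⌈91/0.06⌉ = 1517.
Scan path per layer: 7460 / 0.28 → 26642.9 mm.
Per-layer scan time: 26642.9 / 1620 → 16.4462 s.
Per-layer time = 16.4462 + 10.6, so 27.0462 s.
1517 layers × 27.0462 s/layer = 41029.0854 s, i.e. 11.40 hours.

11.40 hours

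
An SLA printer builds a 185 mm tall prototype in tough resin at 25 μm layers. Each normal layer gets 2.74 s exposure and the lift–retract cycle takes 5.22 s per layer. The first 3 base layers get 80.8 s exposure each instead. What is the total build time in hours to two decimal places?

16.43 hours

Layers = ⌈185/0.025⌉ = 7400.
Burn-in layers = 3 × (80.8 + 5.22) = 258.06 s.
Remaining layers = 7397 × (2.74 + 5.22) = 58880.12 s.
Sum: 258.06 + 58880.12 = 59138.18 s → 16.43 hours.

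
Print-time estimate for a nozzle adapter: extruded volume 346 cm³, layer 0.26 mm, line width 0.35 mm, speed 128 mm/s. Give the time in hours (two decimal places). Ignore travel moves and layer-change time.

8.25 hours

Bead cross-section: 0.26 × 0.35 → 0.091 mm².
Path length: 346000 mm³ / 0.091 mm² → 3802197.8 mm.
Print-move time = 3802197.8 / 128 = 29704.7 s.
That's 29704.7 s → 8.25 hours.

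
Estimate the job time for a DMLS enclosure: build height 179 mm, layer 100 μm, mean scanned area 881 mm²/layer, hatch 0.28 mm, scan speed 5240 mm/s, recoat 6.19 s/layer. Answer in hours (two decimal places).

Number of layers: 179 / 0.1 → 1790 (rounded up).
Per-layer scan distance = 881 / 0.28 = 3146.4 mm.
Per-layer scan time: 3146.4 / 5240 → 0.6005 s.
Time per layer = 0.6005 + 6.19, so 6.7905 s.
Build time = 1790 × 6.7905 = 12154.995 s = 3.38 hours.

3.38 hours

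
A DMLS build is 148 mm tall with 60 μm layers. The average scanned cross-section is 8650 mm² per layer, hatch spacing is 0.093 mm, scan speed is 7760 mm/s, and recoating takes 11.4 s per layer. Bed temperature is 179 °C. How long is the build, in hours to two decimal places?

Layers = ⌈148/0.06⌉ = 2467.
Hatch length per layer = 8650 / 0.093 = 93010.8 mm.
Laser time per layer: 93010.8 / 7760 → 11.9859 s.
Per-layer time: 11.9859 + 11.4 → 23.3859 s.
Build time = 2467 × 23.3859 = 57693.0153 s = 16.03 hours.

16.03 hours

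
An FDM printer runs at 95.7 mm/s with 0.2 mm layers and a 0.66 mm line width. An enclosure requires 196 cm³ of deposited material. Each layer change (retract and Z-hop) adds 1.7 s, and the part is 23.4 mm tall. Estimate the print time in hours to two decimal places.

Bead cross-section = 0.2 × 0.66, so 0.132 mm².
Total extruded path = 196000/0.132 = 1484848.5 mm.
Time extruding = 1484848.5 / 95.7 = 15515.7 s.
Layer count = ceil(23.4 / 0.2) = 117.
Non-print overhead = 117 × 1.7, so 198.9 s.
Altogether 15515.7 + 198.9 = 15714.6 s, i.e. 4.37 hours.

4.37 hours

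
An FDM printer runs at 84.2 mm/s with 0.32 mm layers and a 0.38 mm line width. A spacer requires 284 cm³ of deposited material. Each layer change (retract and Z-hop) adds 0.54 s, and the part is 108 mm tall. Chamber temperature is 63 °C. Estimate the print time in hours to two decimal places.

7.76 hours

Extrusion cross-section: 0.32 × 0.38 → 0.1216 mm².
Path length: 284000 mm³ / 0.1216 mm² → 2335526.3 mm.
Extrusion time = 2335526.3 / 84.2, so 27737.8 s.
Layers = ⌈108/0.32⌉ = 338.
Non-print overhead = 338 × 0.54 = 182.52 s.
Total = 27737.8 + 182.52 = 27920.32 s = 7.76 hours.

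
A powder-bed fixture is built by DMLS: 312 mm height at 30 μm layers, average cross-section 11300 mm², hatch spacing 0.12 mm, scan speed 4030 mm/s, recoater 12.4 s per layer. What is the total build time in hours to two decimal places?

Number of layers: 312 / 0.03 → 10400 (rounded up).
Per-layer scan distance: 11300 / 0.12 → 94166.7 mm.
Per-layer scan time: 94166.7 / 4030 → 23.3664 s.
Layer cycle: 23.3664 + 12.4 → 35.7664 s.
Build time = 10400 × 35.7664 = 371970.56 s = 103.33 hours.

103.33 hours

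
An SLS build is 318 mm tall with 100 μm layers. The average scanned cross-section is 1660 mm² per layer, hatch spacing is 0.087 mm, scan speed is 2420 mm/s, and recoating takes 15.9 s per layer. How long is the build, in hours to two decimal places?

21.01 hours

Layer count = ceil(318 / 0.1) = 3180.
Per-layer scan distance = 1660 / 0.087 = 19080.5 mm.
Per-layer scan time: 19080.5 / 2420 → 7.8845 s.
Time per layer = 7.8845 + 15.9, so 23.7845 s.
Build time = 3180 × 23.7845 = 75634.71 s = 21.01 hours.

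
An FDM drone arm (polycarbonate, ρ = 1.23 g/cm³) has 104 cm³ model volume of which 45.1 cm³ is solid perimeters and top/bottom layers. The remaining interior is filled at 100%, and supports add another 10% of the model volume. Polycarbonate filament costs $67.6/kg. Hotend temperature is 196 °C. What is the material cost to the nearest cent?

Interior volume = 104 − 45.1, so 58.9 cm³.
Deposited infill = 1.00 × 58.9 = 58.9 cm³.
Support = 0.10 × 104 = 10.4 cm³.
Deposited volume = 45.1 + 58.9 + 10.4, so 114.4 cm³.
Mass = 114.4 × 1.23 = 140.712 g.
Cost = 140.712 g / 1000 × $67.6/kg = $9.51.

$9.51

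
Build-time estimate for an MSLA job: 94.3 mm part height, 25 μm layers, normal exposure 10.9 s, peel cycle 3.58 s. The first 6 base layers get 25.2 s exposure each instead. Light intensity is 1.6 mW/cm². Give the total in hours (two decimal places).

15.20 hours

Layers = ⌈94.3/0.025⌉ = 3772.
Base layers = 6 × (25.2 + 3.58), so 172.68 s.
Regular layers: 3766 × (10.9 + 3.58) → 54531.68 s.
Sum: 172.68 + 54531.68 = 54704.36 s → 15.20 hours.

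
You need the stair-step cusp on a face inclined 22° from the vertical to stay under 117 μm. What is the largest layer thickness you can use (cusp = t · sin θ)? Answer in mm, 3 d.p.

t = h_c / sin θ = 0.117 / 0.3746 = 0.312 mm.

0.312 mm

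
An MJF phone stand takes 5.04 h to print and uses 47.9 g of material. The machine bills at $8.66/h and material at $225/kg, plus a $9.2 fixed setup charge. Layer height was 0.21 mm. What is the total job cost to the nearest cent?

$63.62

Machine cost: 8.66 × 5.04 → $43.6464.
Feedstock cost = 225 × 47.9/1000 = $10.7775.
Adding setup: 43.6464 + 10.7775 + 9.2 → 63.6239 ≈ $63.62.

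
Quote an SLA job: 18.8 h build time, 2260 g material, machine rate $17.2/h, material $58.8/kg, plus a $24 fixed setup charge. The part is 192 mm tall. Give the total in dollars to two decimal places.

Time charge = 17.2 × 18.8, so $323.36.
Material cost = 58.8 × 2260/1000, so $132.888.
Adding setup: 323.36 + 132.888 + 24 → 480.248 ≈ $480.25.

$480.25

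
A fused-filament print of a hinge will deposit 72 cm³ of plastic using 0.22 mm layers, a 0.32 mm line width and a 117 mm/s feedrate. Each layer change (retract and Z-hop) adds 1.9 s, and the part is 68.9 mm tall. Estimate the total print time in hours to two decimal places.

Bead cross-section = 0.22 × 0.32, so 0.0704 mm².
Total extruded path = 72000/0.0704 = 1022727.3 mm.
Time extruding = 1022727.3 / 117 = 8741.3 s.
Number of layers: 68.9 / 0.22 → 314 (rounded up).
Z-hop total = 314 × 1.9 = 596.6 s.
Total = 8741.3 + 596.6 = 9337.9 s = 2.59 hours.

2.59 hours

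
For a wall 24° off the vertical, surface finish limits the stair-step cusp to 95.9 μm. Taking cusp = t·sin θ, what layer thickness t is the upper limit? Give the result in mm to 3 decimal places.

0.236 mm

sin(24°) = 0.4067; t_max = 0.0959/0.4067 = 0.236 mm.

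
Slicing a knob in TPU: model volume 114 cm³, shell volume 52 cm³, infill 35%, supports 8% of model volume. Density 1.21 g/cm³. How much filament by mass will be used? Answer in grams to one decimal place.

Interior volume = 114 − 52, so 62 cm³.
Deposited infill = 0.35 × 62 = 21.7 cm³.
Support = 0.08 × 114, so 9.12 cm³.
Total printed volume = 52 + 21.7 + 9.12 = 82.82 cm³.
Mass = 82.82 × 1.21, so 100.2122 g.

100.2 g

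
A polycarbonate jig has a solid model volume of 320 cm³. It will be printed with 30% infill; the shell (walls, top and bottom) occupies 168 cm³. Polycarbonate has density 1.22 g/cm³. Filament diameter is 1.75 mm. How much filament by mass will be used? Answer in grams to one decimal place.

260.6 g

Volume inside the shell: 320 − 168 → 152 cm³.
Deposited infill: 0.30 × 152 → 45.6 cm³.
Total printed volume = 168 + 45.6 = 213.6 cm³.
Mass: 213.6 × 1.22 → 260.592 g.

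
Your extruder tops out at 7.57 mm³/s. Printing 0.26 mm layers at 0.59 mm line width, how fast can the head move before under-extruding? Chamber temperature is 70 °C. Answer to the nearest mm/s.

A: 0.26 × 0.59 → 0.1534 mm².
v_max = Q/A = 7.57/0.1534 = 49.35 mm/s → 49 mm/s.

49 mm/s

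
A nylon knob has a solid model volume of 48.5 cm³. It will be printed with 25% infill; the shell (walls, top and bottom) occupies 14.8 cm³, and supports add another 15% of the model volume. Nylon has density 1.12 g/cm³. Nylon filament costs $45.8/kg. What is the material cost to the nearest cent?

$1.56

Interior volume: 48.5 − 14.8 → 33.7 cm³.
Deposited infill: 0.25 × 33.7 → 8.425 cm³.
Support = 0.15 × 48.5 = 7.275 cm³.
Deposited volume = 14.8 + 8.425 + 7.275 = 30.5 cm³.
Mass: 30.5 × 1.12 → 34.16 g.
Cost = 34.16 g / 1000 × $45.8/kg = $1.56.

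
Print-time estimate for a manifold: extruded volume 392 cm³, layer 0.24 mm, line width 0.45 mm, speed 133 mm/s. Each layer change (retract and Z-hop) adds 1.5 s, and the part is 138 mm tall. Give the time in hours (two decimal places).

Line area: 0.24 × 0.45 → 0.108 mm².
Toolpath length = 392 cm³ / 0.108 mm² = 392000 / 0.108 = 3629629.6 mm.
Print-move time: 3629629.6 / 133 → 27290.4 s.
Layers = ⌈138/0.24⌉ = 575.
Non-print overhead: 575 × 1.5 → 862.5 s.
Total = 27290.4 + 862.5 = 28152.9 s = 7.82 hours.

7.82 hours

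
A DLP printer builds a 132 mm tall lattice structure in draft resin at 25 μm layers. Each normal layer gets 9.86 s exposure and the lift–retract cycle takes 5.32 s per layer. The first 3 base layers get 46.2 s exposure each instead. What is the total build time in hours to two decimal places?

Number of layers: 132 / 0.025 → 5280 (rounded up).
Burn-in layers = 3 × (46.2 + 5.32) = 154.56 s.
Remaining layers = 5277 × (9.86 + 5.32), so 80104.86 s.
Sum: 154.56 + 80104.86 = 80259.42 s → 22.29 hours.

22.29 hours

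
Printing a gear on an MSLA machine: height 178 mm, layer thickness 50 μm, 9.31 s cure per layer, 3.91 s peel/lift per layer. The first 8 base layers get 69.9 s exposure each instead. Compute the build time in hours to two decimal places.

13.21 hours

Layers = ⌈178/0.05⌉ = 3560.
Burn-in layers: 8 × (69.9 + 3.91) → 590.48 s.
Remaining layers: 3552 × (9.31 + 3.91) → 46957.44 s.
Sum: 590.48 + 46957.44 = 47547.92 s → 13.21 hours.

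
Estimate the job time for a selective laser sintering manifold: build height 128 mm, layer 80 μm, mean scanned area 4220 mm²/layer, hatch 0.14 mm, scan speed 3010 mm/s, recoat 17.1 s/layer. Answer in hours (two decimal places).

12.05 hours

Layers = ⌈128/0.08⌉ = 1600.
Per-layer scan distance = 4220 / 0.14, so 30142.9 mm.
Per-layer scan time: 30142.9 / 3010 → 10.0143 s.
Time per layer: 10.0143 + 17.1 → 27.1143 s.
1600 layers × 27.1143 s/layer = 43382.88 s, i.e. 12.05 hours.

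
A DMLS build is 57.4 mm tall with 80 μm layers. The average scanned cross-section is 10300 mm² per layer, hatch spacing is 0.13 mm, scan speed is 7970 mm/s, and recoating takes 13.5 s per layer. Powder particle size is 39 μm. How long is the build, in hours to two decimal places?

Number of layers: 57.4 / 0.08 → 718 (rounded up).
Scan path per layer: 10300 / 0.13 → 79230.8 mm.
Laser time per layer = 79230.8 / 7970, so 9.9411 s.
Time per layer = 9.9411 + 13.5 = 23.4411 s.
Total: 718 × 23.4411 s = 16830.7098 s → 4.68 hours.

4.68 hours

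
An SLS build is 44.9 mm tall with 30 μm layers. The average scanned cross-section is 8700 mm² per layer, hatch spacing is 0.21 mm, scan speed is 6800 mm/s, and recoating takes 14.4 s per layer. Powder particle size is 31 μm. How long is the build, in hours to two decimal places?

Layers = ⌈44.9/0.03⌉ = 1497.
Scan path per layer: 8700 / 0.21 → 41428.6 mm.
Per-layer scan time = 41428.6 / 6800, so 6.0924 s.
Layer cycle: 6.0924 + 14.4 → 20.4924 s.
1497 layers × 20.4924 s/layer = 30677.1228 s, i.e. 8.52 hours.

8.52 hours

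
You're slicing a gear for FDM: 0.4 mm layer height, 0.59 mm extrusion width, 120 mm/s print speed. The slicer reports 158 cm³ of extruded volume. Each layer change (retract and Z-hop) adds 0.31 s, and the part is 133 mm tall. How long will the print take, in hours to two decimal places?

1.58 hours

Bead cross-section = 0.4 × 0.59, so 0.236 mm².
Path length: 158000 mm³ / 0.236 mm² → 669491.5 mm.
Print-move time = 669491.5 / 120 = 5579.1 s.
Number of layers: 133 / 0.4 → 333 (rounded up).
Layer-change overhead = 333 × 0.31, so 103.23 s.
Total = 5579.1 + 103.23 = 5682.33 s = 1.58 hours.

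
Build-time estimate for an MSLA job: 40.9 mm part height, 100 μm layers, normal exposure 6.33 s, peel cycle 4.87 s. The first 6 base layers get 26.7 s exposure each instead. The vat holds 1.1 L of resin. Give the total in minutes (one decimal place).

Number of layers: 40.9 / 0.1 → 409 (rounded up).
Base layers: 6 × (26.7 + 4.87) → 189.42 s.
Remaining layers: 403 × (6.33 + 4.87) → 4513.6 s.
Total = 189.42 + 4513.6 = 4703.02 s = 78.4 minutes.

78.4 minutes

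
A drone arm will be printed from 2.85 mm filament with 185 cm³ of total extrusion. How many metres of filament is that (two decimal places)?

A = π r² = π × 1.425² = 6.3794 mm².
L = 185000 mm³ / 6.3794 mm² = 28999.59 mm, i.e. 29.00 m.

29.00 m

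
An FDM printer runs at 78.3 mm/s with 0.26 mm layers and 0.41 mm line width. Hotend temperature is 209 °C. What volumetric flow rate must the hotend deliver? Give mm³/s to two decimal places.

A = 0.26 × 0.41, so 0.1066 mm².
Q = v·A = 78.3 × 0.1066 = 8.35 mm³/s.

8.35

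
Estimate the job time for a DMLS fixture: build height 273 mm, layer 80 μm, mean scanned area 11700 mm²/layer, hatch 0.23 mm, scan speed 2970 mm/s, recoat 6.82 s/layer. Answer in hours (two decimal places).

22.70 hours

Number of layers: 273 / 0.08 → 3413 (rounded up).
Hatch length per layer: 11700 / 0.23 → 50869.6 mm.
Scan time per layer = 50869.6 / 2970, so 17.1278 s.
Per-layer time = 17.1278 + 6.82, so 23.9478 s.
3413 layers × 23.9478 s/layer = 81733.8414 s, i.e. 22.70 hours.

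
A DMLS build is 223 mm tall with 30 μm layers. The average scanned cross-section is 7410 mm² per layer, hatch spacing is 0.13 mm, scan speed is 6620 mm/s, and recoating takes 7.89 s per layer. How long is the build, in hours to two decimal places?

Number of layers: 223 / 0.03 → 7434 (rounded up).
Per-layer scan distance = 7410 / 0.13, so 57000 mm.
Per-layer scan time = 57000 / 6620, so 8.6103 s.
Layer cycle = 8.6103 + 7.89 = 16.5003 s.
Total: 7434 × 16.5003 s = 122663.2302 s → 34.07 hours.

34.07 hours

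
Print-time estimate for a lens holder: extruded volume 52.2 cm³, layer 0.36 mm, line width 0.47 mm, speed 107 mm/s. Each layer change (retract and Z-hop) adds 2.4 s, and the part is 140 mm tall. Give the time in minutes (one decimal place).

Line area = 0.36 × 0.47, so 0.1692 mm².
Total extruded path = 52200/0.1692 = 308510.6 mm.
Extrusion time = 308510.6 / 107, so 2883.3 s.
Layers = ⌈140/0.36⌉ = 389.
Layer-change overhead: 389 × 2.4 → 933.6 s.
Altogether 2883.3 + 933.6 = 3816.9 s, i.e. 63.6 minutes.

63.6 minutes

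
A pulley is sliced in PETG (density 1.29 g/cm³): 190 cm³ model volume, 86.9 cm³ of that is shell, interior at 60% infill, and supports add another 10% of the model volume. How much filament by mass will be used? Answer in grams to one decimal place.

216.4 g

Interior volume = 190 − 86.9, so 103.1 cm³.
Infill deposited = 0.60 × 103.1, so 61.86 cm³.
Support = 0.10 × 190, so 19 cm³.
Deposited volume = 86.9 + 61.86 + 19 = 167.76 cm³.
Mass = 167.76 × 1.29, so 216.4104 g.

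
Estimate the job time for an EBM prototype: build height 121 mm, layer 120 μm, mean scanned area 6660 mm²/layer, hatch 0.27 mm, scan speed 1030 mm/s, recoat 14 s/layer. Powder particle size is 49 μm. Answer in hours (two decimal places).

10.64 hours

Layer count = ceil(121 / 0.12) = 1009.
Hatch length per layer = 6660 / 0.27, so 24666.7 mm.
Per-layer scan time: 24666.7 / 1030 → 23.9483 s.
Layer cycle = 23.9483 + 14 = 37.9483 s.
1009 layers × 37.9483 s/layer = 38289.8347 s, i.e. 10.64 hours.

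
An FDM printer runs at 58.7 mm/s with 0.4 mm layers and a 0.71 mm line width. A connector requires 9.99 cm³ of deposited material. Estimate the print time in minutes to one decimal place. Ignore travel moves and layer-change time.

10.0 minutes

Bead cross-section: 0.4 × 0.71 → 0.284 mm².
Toolpath length = 9.99 cm³ / 0.284 mm² = 9990 / 0.284 = 35176.1 mm.
Print-move time = 35176.1 / 58.7 = 599.3 s.
In the requested units: 599.3 s = 10.0 minutes.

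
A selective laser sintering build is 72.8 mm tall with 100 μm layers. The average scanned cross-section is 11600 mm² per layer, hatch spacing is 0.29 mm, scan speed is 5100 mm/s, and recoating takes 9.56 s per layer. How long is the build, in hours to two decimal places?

Number of layers: 72.8 / 0.1 → 728 (rounded up).
Hatch length per layer = 11600 / 0.29, so 40000 mm.
Scan time per layer: 40000 / 5100 → 7.8431 s.
Time per layer = 7.8431 + 9.56 = 17.4031 s.
Build time = 728 × 17.4031 = 12669.4568 s = 3.52 hours.

3.52 hours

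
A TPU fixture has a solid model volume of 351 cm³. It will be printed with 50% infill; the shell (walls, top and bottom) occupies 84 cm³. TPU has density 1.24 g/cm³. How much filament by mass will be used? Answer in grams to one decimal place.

Infill region = 351 − 84 = 267 cm³.
Infill volume = 0.50 × 267, so 133.5 cm³.
Total printed volume = 84 + 133.5, so 217.5 cm³.
Mass = 217.5 × 1.24 = 269.7 g.

269.7 g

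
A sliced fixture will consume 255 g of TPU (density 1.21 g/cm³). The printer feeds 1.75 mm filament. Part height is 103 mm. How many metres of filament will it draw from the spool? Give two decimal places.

87.62 m

Extruded volume: 255/1.21 = 210.7438 cm³ (210743.8 mm³).
Filament cross-section = π × (1.75/2)² = 2.4053 mm².
L = V/A = 210743.8/2.4053 = 87616.43 mm → 87.62 m.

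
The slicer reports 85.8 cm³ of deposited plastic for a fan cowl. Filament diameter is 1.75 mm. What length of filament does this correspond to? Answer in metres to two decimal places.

A = π r² = π × 0.875² = 2.4053 mm².
L = 85800 mm³ / 2.4053 mm² = 35671.23 mm, i.e. 35.67 m.

35.67 m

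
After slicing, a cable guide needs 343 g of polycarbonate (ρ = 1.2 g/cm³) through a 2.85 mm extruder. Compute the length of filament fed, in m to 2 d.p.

44.81 m

Volume = 343 g / 1.2 g·cm⁻³ = 285.8333 cm³ = 285833.3 mm³.
Filament cross-section = π × (2.85/2)² = 6.3794 mm².
Length = 285833.3 / 6.3794 = 44805.67 mm = 44.81 m.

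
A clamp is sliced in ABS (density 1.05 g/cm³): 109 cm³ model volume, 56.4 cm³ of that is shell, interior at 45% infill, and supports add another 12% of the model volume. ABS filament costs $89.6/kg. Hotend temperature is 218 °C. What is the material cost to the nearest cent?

$8.76

Interior volume = 109 − 56.4 = 52.6 cm³.
Infill deposited: 0.45 × 52.6 → 23.67 cm³.
Support = 0.12 × 109, so 13.08 cm³.
Total printed volume = 56.4 + 23.67 + 13.08 = 93.15 cm³.
Mass: 93.15 × 1.05 → 97.8075 g.
Cost = 97.8075 g / 1000 × $89.6/kg = $8.76.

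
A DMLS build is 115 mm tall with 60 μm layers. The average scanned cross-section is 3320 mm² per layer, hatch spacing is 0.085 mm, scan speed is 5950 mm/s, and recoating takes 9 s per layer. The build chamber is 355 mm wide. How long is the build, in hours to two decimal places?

Layers = ⌈115/0.06⌉ = 1917.
Hatch length per layer = 3320 / 0.085 = 39058.8 mm.
Per-layer scan time: 39058.8 / 5950 → 6.5645 s.
Layer cycle = 6.5645 + 9, so 15.5645 s.
Total: 1917 × 15.5645 s = 29837.1465 s → 8.29 hours.

8.29 hours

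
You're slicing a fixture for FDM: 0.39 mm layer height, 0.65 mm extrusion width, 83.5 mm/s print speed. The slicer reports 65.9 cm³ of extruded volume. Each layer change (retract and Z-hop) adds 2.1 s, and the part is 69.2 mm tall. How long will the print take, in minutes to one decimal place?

58.1 minutes

Line area = 0.39 × 0.65 = 0.2535 mm².
Path length: 65900 mm³ / 0.2535 mm² → 259960.6 mm.
Extrusion time = 259960.6 / 83.5, so 3113.3 s.
Layer count = ceil(69.2 / 0.39) = 178.
Layer-change overhead: 178 × 2.1 → 373.8 s.
Total = 3113.3 + 373.8 = 3487.1 s = 58.1 minutes.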